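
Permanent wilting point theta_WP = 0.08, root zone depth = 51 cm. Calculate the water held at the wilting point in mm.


Step 1: Water (mm) = theta_WP * depth * 10
Step 2: Water = 0.08 * 51 * 10
Step 3: Water = 40.8 mm

40.8


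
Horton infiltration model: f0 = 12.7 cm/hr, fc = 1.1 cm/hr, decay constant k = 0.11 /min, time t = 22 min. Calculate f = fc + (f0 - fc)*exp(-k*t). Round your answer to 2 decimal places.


Step 1: f = fc + (f0 - fc) * exp(-k * t)
Step 2: exp(-0.11 * 22) = 0.088922
Step 3: f = 1.1 + (12.7 - 1.1) * 0.088922
Step 4: f = 1.1 + 11.6 * 0.088922
Step 5: f = 2.13 cm/hr

2.13


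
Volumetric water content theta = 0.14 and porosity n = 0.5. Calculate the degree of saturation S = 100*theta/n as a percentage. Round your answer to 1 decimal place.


Step 1: S = 100 * theta_v / n
Step 2: S = 100 * 0.14 / 0.5
Step 3: S = 28.0%

28.0


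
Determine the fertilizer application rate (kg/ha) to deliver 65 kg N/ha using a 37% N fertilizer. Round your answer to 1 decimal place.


Step 1: Fertilizer rate = target N / (N content / 100)
Step 2: Rate = 65 / (37 / 100)
Step 3: Rate = 65 / 0.37
Step 4: Rate = 175.7 kg/ha

175.7


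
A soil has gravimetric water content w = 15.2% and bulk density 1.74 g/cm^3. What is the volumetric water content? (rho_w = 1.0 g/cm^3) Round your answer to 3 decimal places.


Step 1: theta = (w / 100) * BD / rho_w
Step 2: theta = (15.2 / 100) * 1.74 / 1.0
Step 3: theta = 0.152 * 1.74
Step 4: theta = 0.264

0.264


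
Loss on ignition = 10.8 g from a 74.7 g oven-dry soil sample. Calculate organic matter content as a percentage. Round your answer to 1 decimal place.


Step 1: OM% = 100 * LOI / sample mass
Step 2: OM = 100 * 10.8 / 74.7
Step 3: OM = 14.5%

14.5


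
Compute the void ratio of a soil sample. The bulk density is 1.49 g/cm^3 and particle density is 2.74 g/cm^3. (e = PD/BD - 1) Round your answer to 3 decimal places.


Step 1: e = PD / BD - 1
Step 2: e = 2.74 / 1.49 - 1
Step 3: e = 1.83893 - 1
Step 4: e = 0.839

0.839


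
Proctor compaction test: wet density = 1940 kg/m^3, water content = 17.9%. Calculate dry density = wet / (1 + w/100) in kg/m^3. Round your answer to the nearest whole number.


Step 1: Dry density = wet density / (1 + w/100)
Step 2: Dry density = 1940 / (1 + 17.9/100)
Step 3: Dry density = 1940 / 1.179
Step 4: Dry density = 1645 kg/m^3

1645


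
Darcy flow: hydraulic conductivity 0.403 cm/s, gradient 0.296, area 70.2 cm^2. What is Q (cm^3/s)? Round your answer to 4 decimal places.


Step 1: Apply Darcy's law: Q = K * i * A
Step 2: Q = 0.403 * 0.296 * 70.2
Step 3: Q = 8.374 cm^3/s

8.374


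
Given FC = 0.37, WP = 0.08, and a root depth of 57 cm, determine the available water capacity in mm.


Step 1: Available water = (FC - WP) * depth * 10
Step 2: AW = (0.37 - 0.08) * 57 * 10
Step 3: AW = 0.29 * 57 * 10
Step 4: AW = 165.3 mm

165.3


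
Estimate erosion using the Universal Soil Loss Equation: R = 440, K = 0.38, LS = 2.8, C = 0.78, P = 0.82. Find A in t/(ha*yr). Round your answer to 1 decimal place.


Step 1: A = R * K * LS * C * P
Step 2: R * K = 440 * 0.38 = 167.2
Step 3: (R*K) * LS = 167.2 * 2.8 = 468.16
Step 4: * C * P = 468.16 * 0.78 * 0.82 = 299.4
Step 5: A = 299.4 t/(ha*yr)

299.4


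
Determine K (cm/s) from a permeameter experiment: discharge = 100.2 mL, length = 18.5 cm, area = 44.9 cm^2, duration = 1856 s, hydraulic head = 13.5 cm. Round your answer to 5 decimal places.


Step 1: K = Q * L / (A * t * h)
Step 2: Numerator = 100.2 * 18.5 = 1853.7
Step 3: Denominator = 44.9 * 1856 * 13.5 = 1125014.4
Step 4: K = 1853.7 / 1125014.4 = 0.00165 cm/s

0.00165


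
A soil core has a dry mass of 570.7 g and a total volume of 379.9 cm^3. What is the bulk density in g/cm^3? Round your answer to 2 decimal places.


Step 1: Identify the formula: BD = dry mass / volume
Step 2: Substitute values: BD = 570.7 / 379.9
Step 3: BD = 1.5 g/cm^3

1.5


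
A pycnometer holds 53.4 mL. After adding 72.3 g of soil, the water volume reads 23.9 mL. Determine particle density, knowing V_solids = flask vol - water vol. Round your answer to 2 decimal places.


Step 1: Volume of solids = flask volume - water volume with soil
Step 2: V_solids = 53.4 - 23.9 = 29.5 mL
Step 3: Particle density = mass / V_solids = 72.3 / 29.5 = 2.45 g/cm^3

2.45


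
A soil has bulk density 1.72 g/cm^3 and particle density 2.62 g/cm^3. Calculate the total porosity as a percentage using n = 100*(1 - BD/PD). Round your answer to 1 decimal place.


Step 1: Formula: n = 100 * (1 - BD / PD)
Step 2: n = 100 * (1 - 1.72 / 2.62)
Step 3: n = 100 * (1 - 0.65649)
Step 4: n = 34.4%

34.4


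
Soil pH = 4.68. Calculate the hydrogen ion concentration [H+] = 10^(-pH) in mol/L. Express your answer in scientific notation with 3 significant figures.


Step 1: [H+] = 10^(-pH)
Step 2: [H+] = 10^(-4.68)
Step 3: [H+] = 2.09e-05 mol/L

2.09e-05


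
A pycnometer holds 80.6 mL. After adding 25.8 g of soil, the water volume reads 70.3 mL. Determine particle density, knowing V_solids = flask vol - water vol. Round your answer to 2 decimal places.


Step 1: Volume of solids = flask volume - water volume with soil
Step 2: V_solids = 80.6 - 70.3 = 10.3 mL
Step 3: Particle density = mass / V_solids = 25.8 / 10.3 = 2.5 g/cm^3

2.5


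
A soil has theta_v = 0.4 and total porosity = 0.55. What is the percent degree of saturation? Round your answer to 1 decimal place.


Step 1: S = 100 * theta_v / n
Step 2: S = 100 * 0.4 / 0.55
Step 3: S = 72.7%

72.7


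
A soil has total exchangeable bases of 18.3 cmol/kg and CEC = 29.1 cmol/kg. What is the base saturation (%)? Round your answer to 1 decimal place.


Step 1: BS = 100 * (sum of bases) / CEC
Step 2: BS = 100 * 18.3 / 29.1
Step 3: BS = 62.9%

62.9


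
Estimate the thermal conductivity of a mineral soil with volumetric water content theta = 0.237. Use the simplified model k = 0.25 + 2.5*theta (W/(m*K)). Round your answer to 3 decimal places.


Step 1: k = 0.25 + 2.5 * theta
Step 2: k = 0.25 + 2.5 * 0.237
Step 3: k = 0.25 + 0.593
Step 4: k = 0.843 W/(m*K)

0.843


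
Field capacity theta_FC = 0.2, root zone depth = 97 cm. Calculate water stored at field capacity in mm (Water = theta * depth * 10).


Step 1: Water (mm) = theta_FC * depth (cm) * 10
Step 2: Water = 0.2 * 97 * 10
Step 3: Water = 194.0 mm

194.0


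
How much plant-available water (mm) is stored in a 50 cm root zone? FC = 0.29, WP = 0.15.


Step 1: Available water = (FC - WP) * depth * 10
Step 2: AW = (0.29 - 0.15) * 50 * 10
Step 3: AW = 0.14 * 50 * 10
Step 4: AW = 70.0 mm

70.0


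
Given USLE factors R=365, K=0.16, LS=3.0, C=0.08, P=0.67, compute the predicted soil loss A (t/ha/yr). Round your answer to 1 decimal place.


Step 1: A = R * K * LS * C * P
Step 2: R * K = 365 * 0.16 = 58.4
Step 3: (R*K) * LS = 58.4 * 3.0 = 175.2
Step 4: * C * P = 175.2 * 0.08 * 0.67 = 9.4
Step 5: A = 9.4 t/(ha*yr)

9.4


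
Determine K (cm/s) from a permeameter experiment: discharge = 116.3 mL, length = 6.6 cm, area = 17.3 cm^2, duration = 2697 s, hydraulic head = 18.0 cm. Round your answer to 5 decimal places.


Step 1: K = Q * L / (A * t * h)
Step 2: Numerator = 116.3 * 6.6 = 767.58
Step 3: Denominator = 17.3 * 2697 * 18.0 = 839845.8
Step 4: K = 767.58 / 839845.8 = 0.00091 cm/s

0.00091


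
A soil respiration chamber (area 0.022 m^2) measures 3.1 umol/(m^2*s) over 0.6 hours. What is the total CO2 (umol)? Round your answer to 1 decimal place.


Step 1: Convert time to seconds: 0.6 hr * 3600 = 2160.0 s
Step 2: Total = flux * area * time_s
Step 3: Total = 3.1 * 0.022 * 2160.0
Step 4: Total = 147.3 umol

147.3


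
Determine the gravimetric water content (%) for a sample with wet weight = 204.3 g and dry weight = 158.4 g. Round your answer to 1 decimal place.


Step 1: Water mass = wet - dry = 204.3 - 158.4 = 45.9 g
Step 2: w = 100 * water mass / dry mass
Step 3: w = 100 * 45.9 / 158.4 = 29.0%

29.0


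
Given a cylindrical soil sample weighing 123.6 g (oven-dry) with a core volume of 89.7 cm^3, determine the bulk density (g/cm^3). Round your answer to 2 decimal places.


Step 1: Identify the formula: BD = dry mass / volume
Step 2: Substitute values: BD = 123.6 / 89.7
Step 3: BD = 1.38 g/cm^3

1.38


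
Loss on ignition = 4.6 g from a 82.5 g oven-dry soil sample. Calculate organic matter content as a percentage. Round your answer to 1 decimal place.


Step 1: OM% = 100 * LOI / sample mass
Step 2: OM = 100 * 4.6 / 82.5
Step 3: OM = 5.6%

5.6


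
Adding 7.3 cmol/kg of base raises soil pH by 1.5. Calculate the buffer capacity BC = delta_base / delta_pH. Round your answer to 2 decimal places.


Step 1: BC = change in base / change in pH
Step 2: BC = 7.3 / 1.5
Step 3: BC = 4.87 cmol/(kg*pH unit)

4.87


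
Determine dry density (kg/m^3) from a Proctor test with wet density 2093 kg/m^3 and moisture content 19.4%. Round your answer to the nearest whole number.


Step 1: Dry density = wet density / (1 + w/100)
Step 2: Dry density = 2093 / (1 + 19.4/100)
Step 3: Dry density = 2093 / 1.194
Step 4: Dry density = 1753 kg/m^3

1753


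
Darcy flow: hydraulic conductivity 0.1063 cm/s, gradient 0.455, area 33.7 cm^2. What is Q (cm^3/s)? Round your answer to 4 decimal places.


Step 1: Apply Darcy's law: Q = K * i * A
Step 2: Q = 0.1063 * 0.455 * 33.7
Step 3: Q = 1.63 cm^3/s

1.63


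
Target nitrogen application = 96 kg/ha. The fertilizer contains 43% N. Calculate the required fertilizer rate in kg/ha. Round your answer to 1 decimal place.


Step 1: Fertilizer rate = target N / (N content / 100)
Step 2: Rate = 96 / (43 / 100)
Step 3: Rate = 96 / 0.43
Step 4: Rate = 223.3 kg/ha

223.3


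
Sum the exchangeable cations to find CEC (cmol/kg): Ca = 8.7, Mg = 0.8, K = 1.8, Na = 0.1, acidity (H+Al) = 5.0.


Step 1: CEC = Ca + Mg + K + Na + (H+Al)
Step 2: CEC = 8.7 + 0.8 + 1.8 + 0.1 + 5.0
Step 3: CEC = 16.4 cmol/kg

16.4


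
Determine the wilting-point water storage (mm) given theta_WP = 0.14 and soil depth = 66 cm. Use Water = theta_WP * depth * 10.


Step 1: Water (mm) = theta_WP * depth * 10
Step 2: Water = 0.14 * 66 * 10
Step 3: Water = 92.4 mm

92.4


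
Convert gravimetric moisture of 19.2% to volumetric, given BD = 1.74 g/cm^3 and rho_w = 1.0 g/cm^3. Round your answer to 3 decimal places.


Step 1: theta = (w / 100) * BD / rho_w
Step 2: theta = (19.2 / 100) * 1.74 / 1.0
Step 3: theta = 0.192 * 1.74
Step 4: theta = 0.334

0.334


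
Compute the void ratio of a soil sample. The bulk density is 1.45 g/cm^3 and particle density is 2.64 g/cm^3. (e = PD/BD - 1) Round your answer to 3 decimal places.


Step 1: e = PD / BD - 1
Step 2: e = 2.64 / 1.45 - 1
Step 3: e = 1.82069 - 1
Step 4: e = 0.821

0.821


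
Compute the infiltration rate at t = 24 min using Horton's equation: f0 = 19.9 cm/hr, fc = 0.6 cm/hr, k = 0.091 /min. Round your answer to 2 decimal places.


Step 1: f = fc + (f0 - fc) * exp(-k * t)
Step 2: exp(-0.091 * 24) = 0.11259
Step 3: f = 0.6 + (19.9 - 0.6) * 0.11259
Step 4: f = 0.6 + 19.3 * 0.11259
Step 5: f = 2.77 cm/hr

2.77


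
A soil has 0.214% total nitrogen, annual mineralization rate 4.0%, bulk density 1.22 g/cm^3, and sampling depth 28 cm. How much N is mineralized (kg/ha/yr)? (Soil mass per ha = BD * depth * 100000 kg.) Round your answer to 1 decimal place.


Step 1: Soil mass per ha = BD * depth * 100000 = 1.22 * 28 * 100000 = 3416000 kg
Step 2: Total N pool = soil mass * N%/100 = 3416000 * 0.214/100 = 7310.24 kg/ha
Step 3: N mineralized = N pool * rate%/100 = 7310.24 * 4.0/100 = 292.4 kg/ha/yr

292.4


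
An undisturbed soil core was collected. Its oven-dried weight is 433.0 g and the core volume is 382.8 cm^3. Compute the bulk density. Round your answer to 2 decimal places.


Step 1: Identify the formula: BD = dry mass / volume
Step 2: Substitute values: BD = 433.0 / 382.8
Step 3: BD = 1.13 g/cm^3

1.13


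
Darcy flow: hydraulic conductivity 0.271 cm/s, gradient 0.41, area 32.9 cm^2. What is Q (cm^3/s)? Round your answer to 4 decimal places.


Step 1: Apply Darcy's law: Q = K * i * A
Step 2: Q = 0.271 * 0.41 * 32.9
Step 3: Q = 3.6555 cm^3/s

3.6555


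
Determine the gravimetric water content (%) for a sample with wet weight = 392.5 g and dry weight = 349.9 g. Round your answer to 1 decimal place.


Step 1: Water mass = wet - dry = 392.5 - 349.9 = 42.6 g
Step 2: w = 100 * water mass / dry mass
Step 3: w = 100 * 42.6 / 349.9 = 12.2%

12.2


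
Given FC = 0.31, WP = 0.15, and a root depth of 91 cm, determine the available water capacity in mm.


Step 1: Available water = (FC - WP) * depth * 10
Step 2: AW = (0.31 - 0.15) * 91 * 10
Step 3: AW = 0.16 * 91 * 10
Step 4: AW = 145.6 mm

145.6


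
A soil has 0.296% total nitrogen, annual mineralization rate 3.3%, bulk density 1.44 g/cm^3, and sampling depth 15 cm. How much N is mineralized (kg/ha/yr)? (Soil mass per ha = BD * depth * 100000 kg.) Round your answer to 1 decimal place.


Step 1: Soil mass per ha = BD * depth * 100000 = 1.44 * 15 * 100000 = 2160000 kg
Step 2: Total N pool = soil mass * N%/100 = 2160000 * 0.296/100 = 6393.6 kg/ha
Step 3: N mineralized = N pool * rate%/100 = 6393.6 * 3.3/100 = 211.0 kg/ha/yr

211.0


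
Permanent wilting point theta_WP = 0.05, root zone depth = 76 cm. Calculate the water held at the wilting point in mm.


Step 1: Water (mm) = theta_WP * depth * 10
Step 2: Water = 0.05 * 76 * 10
Step 3: Water = 38.0 mm

38.0


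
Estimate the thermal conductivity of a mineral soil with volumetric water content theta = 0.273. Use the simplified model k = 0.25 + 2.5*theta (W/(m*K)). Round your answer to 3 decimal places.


Step 1: k = 0.25 + 2.5 * theta
Step 2: k = 0.25 + 2.5 * 0.273
Step 3: k = 0.25 + 0.683
Step 4: k = 0.933 W/(m*K)

0.933


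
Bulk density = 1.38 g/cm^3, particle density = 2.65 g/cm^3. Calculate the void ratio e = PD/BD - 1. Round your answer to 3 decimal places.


Step 1: e = PD / BD - 1
Step 2: e = 2.65 / 1.38 - 1
Step 3: e = 1.92029 - 1
Step 4: e = 0.92

0.92


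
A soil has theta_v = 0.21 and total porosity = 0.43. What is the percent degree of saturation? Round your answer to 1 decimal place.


Step 1: S = 100 * theta_v / n
Step 2: S = 100 * 0.21 / 0.43
Step 3: S = 48.8%

48.8


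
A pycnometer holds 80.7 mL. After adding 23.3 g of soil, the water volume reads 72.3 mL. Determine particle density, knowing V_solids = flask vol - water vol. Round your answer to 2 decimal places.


Step 1: Volume of solids = flask volume - water volume with soil
Step 2: V_solids = 80.7 - 72.3 = 8.4 mL
Step 3: Particle density = mass / V_solids = 23.3 / 8.4 = 2.77 g/cm^3

2.77


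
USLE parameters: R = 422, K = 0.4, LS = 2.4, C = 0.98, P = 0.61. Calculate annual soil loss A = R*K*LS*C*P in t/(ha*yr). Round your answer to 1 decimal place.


Step 1: A = R * K * LS * C * P
Step 2: R * K = 422 * 0.4 = 168.8
Step 3: (R*K) * LS = 168.8 * 2.4 = 405.12
Step 4: * C * P = 405.12 * 0.98 * 0.61 = 242.2
Step 5: A = 242.2 t/(ha*yr)

242.2


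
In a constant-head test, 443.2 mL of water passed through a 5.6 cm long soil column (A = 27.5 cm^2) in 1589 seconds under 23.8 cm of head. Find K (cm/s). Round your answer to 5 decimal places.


Step 1: K = Q * L / (A * t * h)
Step 2: Numerator = 443.2 * 5.6 = 2481.92
Step 3: Denominator = 27.5 * 1589 * 23.8 = 1040000.5
Step 4: K = 2481.92 / 1040000.5 = 0.00239 cm/s

0.00239


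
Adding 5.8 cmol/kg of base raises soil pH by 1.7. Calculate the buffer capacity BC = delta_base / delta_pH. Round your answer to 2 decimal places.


Step 1: BC = change in base / change in pH
Step 2: BC = 5.8 / 1.7
Step 3: BC = 3.41 cmol/(kg*pH unit)

3.41


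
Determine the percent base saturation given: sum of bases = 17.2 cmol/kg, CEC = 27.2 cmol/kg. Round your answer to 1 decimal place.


Step 1: BS = 100 * (sum of bases) / CEC
Step 2: BS = 100 * 17.2 / 27.2
Step 3: BS = 63.2%

63.2


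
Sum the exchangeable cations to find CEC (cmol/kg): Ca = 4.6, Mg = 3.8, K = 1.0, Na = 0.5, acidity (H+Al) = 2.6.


Step 1: CEC = Ca + Mg + K + Na + (H+Al)
Step 2: CEC = 4.6 + 3.8 + 1.0 + 0.5 + 2.6
Step 3: CEC = 12.5 cmol/kg

12.5


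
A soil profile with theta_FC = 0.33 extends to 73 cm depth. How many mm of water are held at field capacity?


Step 1: Water (mm) = theta_FC * depth (cm) * 10
Step 2: Water = 0.33 * 73 * 10
Step 3: Water = 240.9 mm

240.9


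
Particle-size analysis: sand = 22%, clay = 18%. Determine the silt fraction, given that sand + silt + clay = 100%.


Step 1: sand + silt + clay = 100%
Step 2: silt = 100 - sand - clay
Step 3: silt = 100 - 22 - 18
Step 4: silt = 60%

60


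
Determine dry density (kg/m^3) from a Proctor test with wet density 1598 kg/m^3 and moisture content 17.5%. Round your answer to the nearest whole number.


Step 1: Dry density = wet density / (1 + w/100)
Step 2: Dry density = 1598 / (1 + 17.5/100)
Step 3: Dry density = 1598 / 1.175
Step 4: Dry density = 1360 kg/m^3

1360


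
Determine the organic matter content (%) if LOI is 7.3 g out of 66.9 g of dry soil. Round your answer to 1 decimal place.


Step 1: OM% = 100 * LOI / sample mass
Step 2: OM = 100 * 7.3 / 66.9
Step 3: OM = 10.9%

10.9


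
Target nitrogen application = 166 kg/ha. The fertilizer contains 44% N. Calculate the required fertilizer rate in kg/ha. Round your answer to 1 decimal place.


Step 1: Fertilizer rate = target N / (N content / 100)
Step 2: Rate = 166 / (44 / 100)
Step 3: Rate = 166 / 0.44
Step 4: Rate = 377.3 kg/ha

377.3


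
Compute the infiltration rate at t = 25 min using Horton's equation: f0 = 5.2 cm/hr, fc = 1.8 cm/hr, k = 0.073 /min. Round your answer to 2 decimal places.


Step 1: f = fc + (f0 - fc) * exp(-k * t)
Step 2: exp(-0.073 * 25) = 0.161218
Step 3: f = 1.8 + (5.2 - 1.8) * 0.161218
Step 4: f = 1.8 + 3.4 * 0.161218
Step 5: f = 2.35 cm/hr

2.35


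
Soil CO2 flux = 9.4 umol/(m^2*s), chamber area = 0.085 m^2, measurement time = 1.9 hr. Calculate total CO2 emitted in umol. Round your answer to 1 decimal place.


Step 1: Convert time to seconds: 1.9 hr * 3600 = 6840.0 s
Step 2: Total = flux * area * time_s
Step 3: Total = 9.4 * 0.085 * 6840.0
Step 4: Total = 5465.2 umol

5465.2


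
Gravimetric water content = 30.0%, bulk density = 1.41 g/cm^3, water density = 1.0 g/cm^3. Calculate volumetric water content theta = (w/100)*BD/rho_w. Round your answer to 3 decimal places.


Step 1: theta = (w / 100) * BD / rho_w
Step 2: theta = (30.0 / 100) * 1.41 / 1.0
Step 3: theta = 0.3 * 1.41
Step 4: theta = 0.423

0.423


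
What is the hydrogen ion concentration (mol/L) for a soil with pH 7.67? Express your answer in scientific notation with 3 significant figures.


Step 1: [H+] = 10^(-pH)
Step 2: [H+] = 10^(-7.67)
Step 3: [H+] = 2.14e-08 mol/L

2.14e-08


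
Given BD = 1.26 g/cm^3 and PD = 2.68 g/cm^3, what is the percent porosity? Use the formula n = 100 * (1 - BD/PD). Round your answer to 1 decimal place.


Step 1: Formula: n = 100 * (1 - BD / PD)
Step 2: n = 100 * (1 - 1.26 / 2.68)
Step 3: n = 100 * (1 - 0.47015)
Step 4: n = 53.0%

53.0


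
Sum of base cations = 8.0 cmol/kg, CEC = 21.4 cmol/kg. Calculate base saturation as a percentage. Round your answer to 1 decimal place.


Step 1: BS = 100 * (sum of bases) / CEC
Step 2: BS = 100 * 8.0 / 21.4
Step 3: BS = 37.4%

37.4


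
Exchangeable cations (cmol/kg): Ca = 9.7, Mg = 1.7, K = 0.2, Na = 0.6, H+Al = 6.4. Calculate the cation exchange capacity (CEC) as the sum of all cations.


Step 1: CEC = Ca + Mg + K + Na + (H+Al)
Step 2: CEC = 9.7 + 1.7 + 0.2 + 0.6 + 6.4
Step 3: CEC = 18.6 cmol/kg

18.6


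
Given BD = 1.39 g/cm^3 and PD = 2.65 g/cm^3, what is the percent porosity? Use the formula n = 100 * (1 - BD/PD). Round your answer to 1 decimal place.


Step 1: Formula: n = 100 * (1 - BD / PD)
Step 2: n = 100 * (1 - 1.39 / 2.65)
Step 3: n = 100 * (1 - 0.52453)
Step 4: n = 47.5%

47.5


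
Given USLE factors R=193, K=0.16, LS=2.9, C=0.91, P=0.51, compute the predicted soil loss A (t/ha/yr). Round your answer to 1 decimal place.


Step 1: A = R * K * LS * C * P
Step 2: R * K = 193 * 0.16 = 30.88
Step 3: (R*K) * LS = 30.88 * 2.9 = 89.552
Step 4: * C * P = 89.552 * 0.91 * 0.51 = 41.6
Step 5: A = 41.6 t/(ha*yr)

41.6


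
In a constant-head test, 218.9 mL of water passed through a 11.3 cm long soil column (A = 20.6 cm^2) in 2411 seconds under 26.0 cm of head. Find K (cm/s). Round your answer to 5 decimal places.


Step 1: K = Q * L / (A * t * h)
Step 2: Numerator = 218.9 * 11.3 = 2473.57
Step 3: Denominator = 20.6 * 2411 * 26.0 = 1291331.6
Step 4: K = 2473.57 / 1291331.6 = 0.00192 cm/s

0.00192


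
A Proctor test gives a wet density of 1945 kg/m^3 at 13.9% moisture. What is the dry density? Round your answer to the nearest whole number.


Step 1: Dry density = wet density / (1 + w/100)
Step 2: Dry density = 1945 / (1 + 13.9/100)
Step 3: Dry density = 1945 / 1.139
Step 4: Dry density = 1708 kg/m^3

1708


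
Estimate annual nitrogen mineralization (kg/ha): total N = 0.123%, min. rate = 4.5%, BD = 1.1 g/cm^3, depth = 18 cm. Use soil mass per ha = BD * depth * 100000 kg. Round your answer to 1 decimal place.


Step 1: Soil mass per ha = BD * depth * 100000 = 1.1 * 18 * 100000 = 1980000 kg
Step 2: Total N pool = soil mass * N%/100 = 1980000 * 0.123/100 = 2435.4 kg/ha
Step 3: N mineralized = N pool * rate%/100 = 2435.4 * 4.5/100 = 109.6 kg/ha/yr

109.6


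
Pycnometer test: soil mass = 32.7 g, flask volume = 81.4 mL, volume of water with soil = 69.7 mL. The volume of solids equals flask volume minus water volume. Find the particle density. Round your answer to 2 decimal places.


Step 1: Volume of solids = flask volume - water volume with soil
Step 2: V_solids = 81.4 - 69.7 = 11.7 mL
Step 3: Particle density = mass / V_solids = 32.7 / 11.7 = 2.79 g/cm^3

2.79


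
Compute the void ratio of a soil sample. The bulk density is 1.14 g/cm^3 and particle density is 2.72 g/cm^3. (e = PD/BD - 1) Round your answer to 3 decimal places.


Step 1: e = PD / BD - 1
Step 2: e = 2.72 / 1.14 - 1
Step 3: e = 2.38596 - 1
Step 4: e = 1.386

1.386


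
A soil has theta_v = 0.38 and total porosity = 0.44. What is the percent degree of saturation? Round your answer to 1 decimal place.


Step 1: S = 100 * theta_v / n
Step 2: S = 100 * 0.38 / 0.44
Step 3: S = 86.4%

86.4


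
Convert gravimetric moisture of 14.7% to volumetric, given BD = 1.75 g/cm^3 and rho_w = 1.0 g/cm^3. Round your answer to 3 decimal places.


Step 1: theta = (w / 100) * BD / rho_w
Step 2: theta = (14.7 / 100) * 1.75 / 1.0
Step 3: theta = 0.147 * 1.75
Step 4: theta = 0.257

0.257


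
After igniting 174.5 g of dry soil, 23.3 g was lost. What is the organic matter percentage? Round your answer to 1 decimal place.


Step 1: OM% = 100 * LOI / sample mass
Step 2: OM = 100 * 23.3 / 174.5
Step 3: OM = 13.4%

13.4


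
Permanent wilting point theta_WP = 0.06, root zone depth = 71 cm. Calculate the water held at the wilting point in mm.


Step 1: Water (mm) = theta_WP * depth * 10
Step 2: Water = 0.06 * 71 * 10
Step 3: Water = 42.6 mm

42.6


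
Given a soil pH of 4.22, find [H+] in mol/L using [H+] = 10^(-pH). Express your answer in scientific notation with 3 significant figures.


Step 1: [H+] = 10^(-pH)
Step 2: [H+] = 10^(-4.22)
Step 3: [H+] = 6.03e-05 mol/L

6.03e-05


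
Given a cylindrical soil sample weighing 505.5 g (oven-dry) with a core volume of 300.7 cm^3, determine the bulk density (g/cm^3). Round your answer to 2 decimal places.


Step 1: Identify the formula: BD = dry mass / volume
Step 2: Substitute values: BD = 505.5 / 300.7
Step 3: BD = 1.68 g/cm^3

1.68


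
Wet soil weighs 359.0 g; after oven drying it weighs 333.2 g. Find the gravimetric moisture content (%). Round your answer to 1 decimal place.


Step 1: Water mass = wet - dry = 359.0 - 333.2 = 25.8 g
Step 2: w = 100 * water mass / dry mass
Step 3: w = 100 * 25.8 / 333.2 = 7.7%

7.7


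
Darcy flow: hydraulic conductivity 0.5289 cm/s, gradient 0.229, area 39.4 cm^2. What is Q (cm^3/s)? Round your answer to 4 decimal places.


Step 1: Apply Darcy's law: Q = K * i * A
Step 2: Q = 0.5289 * 0.229 * 39.4
Step 3: Q = 4.7721 cm^3/s

4.7721


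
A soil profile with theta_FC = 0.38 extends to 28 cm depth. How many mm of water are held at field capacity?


Step 1: Water (mm) = theta_FC * depth (cm) * 10
Step 2: Water = 0.38 * 28 * 10
Step 3: Water = 106.4 mm

106.4


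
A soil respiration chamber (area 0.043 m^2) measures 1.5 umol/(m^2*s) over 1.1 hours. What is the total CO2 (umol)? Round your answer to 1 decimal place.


Step 1: Convert time to seconds: 1.1 hr * 3600 = 3960.0 s
Step 2: Total = flux * area * time_s
Step 3: Total = 1.5 * 0.043 * 3960.0
Step 4: Total = 255.4 umol

255.4


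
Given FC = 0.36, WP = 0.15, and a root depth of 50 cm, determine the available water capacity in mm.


Step 1: Available water = (FC - WP) * depth * 10
Step 2: AW = (0.36 - 0.15) * 50 * 10
Step 3: AW = 0.21 * 50 * 10
Step 4: AW = 105.0 mm

105.0


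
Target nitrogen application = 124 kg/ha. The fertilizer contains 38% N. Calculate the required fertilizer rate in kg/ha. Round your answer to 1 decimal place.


Step 1: Fertilizer rate = target N / (N content / 100)
Step 2: Rate = 124 / (38 / 100)
Step 3: Rate = 124 / 0.38
Step 4: Rate = 326.3 kg/ha

326.3


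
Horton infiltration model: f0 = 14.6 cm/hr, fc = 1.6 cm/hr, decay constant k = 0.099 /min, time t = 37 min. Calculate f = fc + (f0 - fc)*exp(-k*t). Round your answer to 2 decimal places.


Step 1: f = fc + (f0 - fc) * exp(-k * t)
Step 2: exp(-0.099 * 37) = 0.025655
Step 3: f = 1.6 + (14.6 - 1.6) * 0.025655
Step 4: f = 1.6 + 13.0 * 0.025655
Step 5: f = 1.93 cm/hr

1.93


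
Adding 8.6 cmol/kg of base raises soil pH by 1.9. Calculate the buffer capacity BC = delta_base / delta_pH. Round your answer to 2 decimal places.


Step 1: BC = change in base / change in pH
Step 2: BC = 8.6 / 1.9
Step 3: BC = 4.53 cmol/(kg*pH unit)

4.53


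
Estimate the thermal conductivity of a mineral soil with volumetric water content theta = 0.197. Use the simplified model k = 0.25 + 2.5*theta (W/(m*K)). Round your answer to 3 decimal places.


Step 1: k = 0.25 + 2.5 * theta
Step 2: k = 0.25 + 2.5 * 0.197
Step 3: k = 0.25 + 0.493
Step 4: k = 0.743 W/(m*K)

0.743


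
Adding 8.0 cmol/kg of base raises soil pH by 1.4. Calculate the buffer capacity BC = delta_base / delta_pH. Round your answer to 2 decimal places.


Step 1: BC = change in base / change in pH
Step 2: BC = 8.0 / 1.4
Step 3: BC = 5.71 cmol/(kg*pH unit)

5.71


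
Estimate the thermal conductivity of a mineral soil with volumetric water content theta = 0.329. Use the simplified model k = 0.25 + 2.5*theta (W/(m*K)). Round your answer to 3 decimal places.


Step 1: k = 0.25 + 2.5 * theta
Step 2: k = 0.25 + 2.5 * 0.329
Step 3: k = 0.25 + 0.823
Step 4: k = 1.073 W/(m*K)

1.073


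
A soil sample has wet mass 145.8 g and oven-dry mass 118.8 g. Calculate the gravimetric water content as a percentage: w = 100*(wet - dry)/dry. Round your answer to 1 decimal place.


Step 1: Water mass = wet - dry = 145.8 - 118.8 = 27.0 g
Step 2: w = 100 * water mass / dry mass
Step 3: w = 100 * 27.0 / 118.8 = 22.7%

22.7


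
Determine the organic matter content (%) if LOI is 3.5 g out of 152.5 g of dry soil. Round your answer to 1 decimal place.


Step 1: OM% = 100 * LOI / sample mass
Step 2: OM = 100 * 3.5 / 152.5
Step 3: OM = 2.3%

2.3


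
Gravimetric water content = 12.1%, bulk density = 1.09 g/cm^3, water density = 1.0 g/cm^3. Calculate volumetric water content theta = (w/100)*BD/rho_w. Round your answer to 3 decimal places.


Step 1: theta = (w / 100) * BD / rho_w
Step 2: theta = (12.1 / 100) * 1.09 / 1.0
Step 3: theta = 0.121 * 1.09
Step 4: theta = 0.132

0.132


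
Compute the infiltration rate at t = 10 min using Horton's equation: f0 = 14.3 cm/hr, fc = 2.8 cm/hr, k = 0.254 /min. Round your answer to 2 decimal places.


Step 1: f = fc + (f0 - fc) * exp(-k * t)
Step 2: exp(-0.254 * 10) = 0.078866
Step 3: f = 2.8 + (14.3 - 2.8) * 0.078866
Step 4: f = 2.8 + 11.5 * 0.078866
Step 5: f = 3.71 cm/hr

3.71


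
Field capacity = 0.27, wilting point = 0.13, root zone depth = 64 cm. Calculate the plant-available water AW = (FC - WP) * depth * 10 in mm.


Step 1: Available water = (FC - WP) * depth * 10
Step 2: AW = (0.27 - 0.13) * 64 * 10
Step 3: AW = 0.14 * 64 * 10
Step 4: AW = 89.6 mm

89.6


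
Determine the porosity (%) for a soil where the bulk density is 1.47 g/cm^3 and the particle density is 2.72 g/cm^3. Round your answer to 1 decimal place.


Step 1: Formula: n = 100 * (1 - BD / PD)
Step 2: n = 100 * (1 - 1.47 / 2.72)
Step 3: n = 100 * (1 - 0.54044)
Step 4: n = 46.0%

46.0


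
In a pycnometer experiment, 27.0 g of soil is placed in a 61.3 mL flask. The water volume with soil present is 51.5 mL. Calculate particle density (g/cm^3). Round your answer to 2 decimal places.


Step 1: Volume of solids = flask volume - water volume with soil
Step 2: V_solids = 61.3 - 51.5 = 9.8 mL
Step 3: Particle density = mass / V_solids = 27.0 / 9.8 = 2.76 g/cm^3

2.76


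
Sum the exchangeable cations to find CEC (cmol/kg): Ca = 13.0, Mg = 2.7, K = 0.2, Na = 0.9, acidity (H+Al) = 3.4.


Step 1: CEC = Ca + Mg + K + Na + (H+Al)
Step 2: CEC = 13.0 + 2.7 + 0.2 + 0.9 + 3.4
Step 3: CEC = 20.2 cmol/kg

20.2


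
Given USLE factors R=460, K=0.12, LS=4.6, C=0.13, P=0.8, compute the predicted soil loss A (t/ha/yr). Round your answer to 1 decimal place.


Step 1: A = R * K * LS * C * P
Step 2: R * K = 460 * 0.12 = 55.2
Step 3: (R*K) * LS = 55.2 * 4.6 = 253.92
Step 4: * C * P = 253.92 * 0.13 * 0.8 = 26.4
Step 5: A = 26.4 t/(ha*yr)

26.4


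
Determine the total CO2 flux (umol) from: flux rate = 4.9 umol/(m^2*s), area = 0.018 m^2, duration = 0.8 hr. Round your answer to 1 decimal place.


Step 1: Convert time to seconds: 0.8 hr * 3600 = 2880.0 s
Step 2: Total = flux * area * time_s
Step 3: Total = 4.9 * 0.018 * 2880.0
Step 4: Total = 254.0 umol

254.0


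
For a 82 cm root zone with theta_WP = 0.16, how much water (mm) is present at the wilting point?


Step 1: Water (mm) = theta_WP * depth * 10
Step 2: Water = 0.16 * 82 * 10
Step 3: Water = 131.2 mm

131.2


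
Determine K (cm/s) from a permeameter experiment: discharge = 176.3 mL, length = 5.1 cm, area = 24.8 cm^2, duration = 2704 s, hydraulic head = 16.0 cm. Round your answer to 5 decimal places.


Step 1: K = Q * L / (A * t * h)
Step 2: Numerator = 176.3 * 5.1 = 899.13
Step 3: Denominator = 24.8 * 2704 * 16.0 = 1072947.2
Step 4: K = 899.13 / 1072947.2 = 0.00084 cm/s

0.00084


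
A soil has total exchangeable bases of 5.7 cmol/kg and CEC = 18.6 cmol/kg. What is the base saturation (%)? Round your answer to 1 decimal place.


Step 1: BS = 100 * (sum of bases) / CEC
Step 2: BS = 100 * 5.7 / 18.6
Step 3: BS = 30.6%

30.6


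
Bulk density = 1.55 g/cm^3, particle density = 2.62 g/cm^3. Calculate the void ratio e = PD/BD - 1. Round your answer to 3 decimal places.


Step 1: e = PD / BD - 1
Step 2: e = 2.62 / 1.55 - 1
Step 3: e = 1.69032 - 1
Step 4: e = 0.69

0.69


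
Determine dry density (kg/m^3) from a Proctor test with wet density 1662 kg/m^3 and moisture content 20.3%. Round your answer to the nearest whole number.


Step 1: Dry density = wet density / (1 + w/100)
Step 2: Dry density = 1662 / (1 + 20.3/100)
Step 3: Dry density = 1662 / 1.203
Step 4: Dry density = 1382 kg/m^3

1382


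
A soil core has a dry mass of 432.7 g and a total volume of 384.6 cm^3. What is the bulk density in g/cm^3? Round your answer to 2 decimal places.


Step 1: Identify the formula: BD = dry mass / volume
Step 2: Substitute values: BD = 432.7 / 384.6
Step 3: BD = 1.13 g/cm^3

1.13


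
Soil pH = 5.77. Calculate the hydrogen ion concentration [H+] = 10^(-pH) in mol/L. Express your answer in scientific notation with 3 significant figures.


Step 1: [H+] = 10^(-pH)
Step 2: [H+] = 10^(-5.77)
Step 3: [H+] = 1.70e-06 mol/L

1.70e-06


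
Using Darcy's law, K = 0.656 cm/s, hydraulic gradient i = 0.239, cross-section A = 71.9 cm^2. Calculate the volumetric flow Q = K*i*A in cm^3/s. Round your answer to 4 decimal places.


Step 1: Apply Darcy's law: Q = K * i * A
Step 2: Q = 0.656 * 0.239 * 71.9
Step 3: Q = 11.2728 cm^3/s

11.2728


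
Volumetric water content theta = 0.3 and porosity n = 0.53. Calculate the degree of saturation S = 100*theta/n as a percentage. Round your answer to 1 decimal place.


Step 1: S = 100 * theta_v / n
Step 2: S = 100 * 0.3 / 0.53
Step 3: S = 56.6%

56.6


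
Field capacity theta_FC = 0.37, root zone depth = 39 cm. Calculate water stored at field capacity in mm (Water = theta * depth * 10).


Step 1: Water (mm) = theta_FC * depth (cm) * 10
Step 2: Water = 0.37 * 39 * 10
Step 3: Water = 144.3 mm

144.3


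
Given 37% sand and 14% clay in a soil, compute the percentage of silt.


Step 1: sand + silt + clay = 100%
Step 2: silt = 100 - sand - clay
Step 3: silt = 100 - 37 - 14
Step 4: silt = 49%

49


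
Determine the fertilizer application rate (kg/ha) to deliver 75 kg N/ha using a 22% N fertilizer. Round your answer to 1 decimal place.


Step 1: Fertilizer rate = target N / (N content / 100)
Step 2: Rate = 75 / (22 / 100)
Step 3: Rate = 75 / 0.22
Step 4: Rate = 340.9 kg/ha

340.9


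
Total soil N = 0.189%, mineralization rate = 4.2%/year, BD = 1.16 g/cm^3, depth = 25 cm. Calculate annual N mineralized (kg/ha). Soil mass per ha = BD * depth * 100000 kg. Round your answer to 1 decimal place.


Step 1: Soil mass per ha = BD * depth * 100000 = 1.16 * 25 * 100000 = 2900000 kg
Step 2: Total N pool = soil mass * N%/100 = 2900000 * 0.189/100 = 5481.0 kg/ha
Step 3: N mineralized = N pool * rate%/100 = 5481.0 * 4.2/100 = 230.2 kg/ha/yr

230.2


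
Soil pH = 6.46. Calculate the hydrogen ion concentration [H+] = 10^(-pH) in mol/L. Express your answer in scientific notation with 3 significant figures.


Step 1: [H+] = 10^(-pH)
Step 2: [H+] = 10^(-6.46)
Step 3: [H+] = 3.47e-07 mol/L

3.47e-07


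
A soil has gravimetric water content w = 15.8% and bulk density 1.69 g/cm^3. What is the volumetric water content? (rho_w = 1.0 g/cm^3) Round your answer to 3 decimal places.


Step 1: theta = (w / 100) * BD / rho_w
Step 2: theta = (15.8 / 100) * 1.69 / 1.0
Step 3: theta = 0.158 * 1.69
Step 4: theta = 0.267

0.267


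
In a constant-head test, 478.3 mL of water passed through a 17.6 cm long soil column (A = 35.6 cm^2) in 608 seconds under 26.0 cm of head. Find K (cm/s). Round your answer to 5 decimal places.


Step 1: K = Q * L / (A * t * h)
Step 2: Numerator = 478.3 * 17.6 = 8418.08
Step 3: Denominator = 35.6 * 608 * 26.0 = 562764.8
Step 4: K = 8418.08 / 562764.8 = 0.01496 cm/s

0.01496


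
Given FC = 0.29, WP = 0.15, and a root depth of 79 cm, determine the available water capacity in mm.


Step 1: Available water = (FC - WP) * depth * 10
Step 2: AW = (0.29 - 0.15) * 79 * 10
Step 3: AW = 0.14 * 79 * 10
Step 4: AW = 110.6 mm

110.6


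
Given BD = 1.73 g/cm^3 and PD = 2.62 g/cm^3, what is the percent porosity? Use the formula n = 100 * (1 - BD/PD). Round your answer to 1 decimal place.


Step 1: Formula: n = 100 * (1 - BD / PD)
Step 2: n = 100 * (1 - 1.73 / 2.62)
Step 3: n = 100 * (1 - 0.66031)
Step 4: n = 34.0%

34.0


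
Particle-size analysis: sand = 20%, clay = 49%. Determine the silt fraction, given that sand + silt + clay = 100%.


Step 1: sand + silt + clay = 100%
Step 2: silt = 100 - sand - clay
Step 3: silt = 100 - 20 - 49
Step 4: silt = 31%

31


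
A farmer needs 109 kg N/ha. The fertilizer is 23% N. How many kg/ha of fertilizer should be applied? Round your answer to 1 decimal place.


Step 1: Fertilizer rate = target N / (N content / 100)
Step 2: Rate = 109 / (23 / 100)
Step 3: Rate = 109 / 0.23
Step 4: Rate = 473.9 kg/ha

473.9


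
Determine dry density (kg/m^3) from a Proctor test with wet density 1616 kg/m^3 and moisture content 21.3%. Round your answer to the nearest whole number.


Step 1: Dry density = wet density / (1 + w/100)
Step 2: Dry density = 1616 / (1 + 21.3/100)
Step 3: Dry density = 1616 / 1.213
Step 4: Dry density = 1332 kg/m^3

1332


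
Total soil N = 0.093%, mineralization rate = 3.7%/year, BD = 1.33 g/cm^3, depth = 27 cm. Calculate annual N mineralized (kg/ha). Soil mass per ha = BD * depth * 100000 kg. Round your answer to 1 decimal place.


Step 1: Soil mass per ha = BD * depth * 100000 = 1.33 * 27 * 100000 = 3591000 kg
Step 2: Total N pool = soil mass * N%/100 = 3591000 * 0.093/100 = 3339.63 kg/ha
Step 3: N mineralized = N pool * rate%/100 = 3339.63 * 3.7/100 = 123.6 kg/ha/yr

123.6


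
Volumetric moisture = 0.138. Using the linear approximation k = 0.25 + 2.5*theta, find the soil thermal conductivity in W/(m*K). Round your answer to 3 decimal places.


Step 1: k = 0.25 + 2.5 * theta
Step 2: k = 0.25 + 2.5 * 0.138
Step 3: k = 0.25 + 0.345
Step 4: k = 0.595 W/(m*K)

0.595


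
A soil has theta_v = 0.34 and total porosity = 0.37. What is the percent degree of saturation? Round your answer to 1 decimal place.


Step 1: S = 100 * theta_v / n
Step 2: S = 100 * 0.34 / 0.37
Step 3: S = 91.9%

91.9


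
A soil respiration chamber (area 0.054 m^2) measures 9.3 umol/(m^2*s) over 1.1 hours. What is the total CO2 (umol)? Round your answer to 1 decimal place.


Step 1: Convert time to seconds: 1.1 hr * 3600 = 3960.0 s
Step 2: Total = flux * area * time_s
Step 3: Total = 9.3 * 0.054 * 3960.0
Step 4: Total = 1988.7 umol

1988.7


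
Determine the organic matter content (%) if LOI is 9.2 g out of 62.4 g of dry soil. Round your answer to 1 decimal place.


Step 1: OM% = 100 * LOI / sample mass
Step 2: OM = 100 * 9.2 / 62.4
Step 3: OM = 14.7%

14.7


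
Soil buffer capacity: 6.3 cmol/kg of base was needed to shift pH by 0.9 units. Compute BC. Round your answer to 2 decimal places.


Step 1: BC = change in base / change in pH
Step 2: BC = 6.3 / 0.9
Step 3: BC = 7.0 cmol/(kg*pH unit)

7.0


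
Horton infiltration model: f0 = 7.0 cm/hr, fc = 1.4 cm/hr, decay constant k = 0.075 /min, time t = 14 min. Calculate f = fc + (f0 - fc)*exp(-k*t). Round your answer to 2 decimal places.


Step 1: f = fc + (f0 - fc) * exp(-k * t)
Step 2: exp(-0.075 * 14) = 0.349938
Step 3: f = 1.4 + (7.0 - 1.4) * 0.349938
Step 4: f = 1.4 + 5.6 * 0.349938
Step 5: f = 3.36 cm/hr

3.36


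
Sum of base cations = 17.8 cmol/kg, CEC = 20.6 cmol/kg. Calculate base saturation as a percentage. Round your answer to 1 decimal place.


Step 1: BS = 100 * (sum of bases) / CEC
Step 2: BS = 100 * 17.8 / 20.6
Step 3: BS = 86.4%

86.4


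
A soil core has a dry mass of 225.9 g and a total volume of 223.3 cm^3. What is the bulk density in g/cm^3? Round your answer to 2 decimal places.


Step 1: Identify the formula: BD = dry mass / volume
Step 2: Substitute values: BD = 225.9 / 223.3
Step 3: BD = 1.01 g/cm^3

1.01


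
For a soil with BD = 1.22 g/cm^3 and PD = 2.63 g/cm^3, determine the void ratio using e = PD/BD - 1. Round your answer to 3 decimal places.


Step 1: e = PD / BD - 1
Step 2: e = 2.63 / 1.22 - 1
Step 3: e = 2.15574 - 1
Step 4: e = 1.156

1.156


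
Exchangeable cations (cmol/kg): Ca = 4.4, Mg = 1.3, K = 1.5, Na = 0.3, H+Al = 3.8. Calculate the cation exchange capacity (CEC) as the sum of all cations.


Step 1: CEC = Ca + Mg + K + Na + (H+Al)
Step 2: CEC = 4.4 + 1.3 + 1.5 + 0.3 + 3.8
Step 3: CEC = 11.3 cmol/kg

11.3


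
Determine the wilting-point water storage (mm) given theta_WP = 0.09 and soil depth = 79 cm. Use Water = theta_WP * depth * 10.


Step 1: Water (mm) = theta_WP * depth * 10
Step 2: Water = 0.09 * 79 * 10
Step 3: Water = 71.1 mm

71.1


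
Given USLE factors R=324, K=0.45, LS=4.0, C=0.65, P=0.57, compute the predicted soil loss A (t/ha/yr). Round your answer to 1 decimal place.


Step 1: A = R * K * LS * C * P
Step 2: R * K = 324 * 0.45 = 145.8
Step 3: (R*K) * LS = 145.8 * 4.0 = 583.2
Step 4: * C * P = 583.2 * 0.65 * 0.57 = 216.1
Step 5: A = 216.1 t/(ha*yr)

216.1
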